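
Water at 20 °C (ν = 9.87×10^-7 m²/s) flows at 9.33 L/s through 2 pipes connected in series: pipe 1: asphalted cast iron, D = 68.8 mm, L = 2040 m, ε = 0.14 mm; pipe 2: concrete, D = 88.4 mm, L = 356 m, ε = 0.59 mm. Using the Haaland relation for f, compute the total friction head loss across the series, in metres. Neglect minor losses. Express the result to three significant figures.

H ≈ 249 m

Pipe 1: V = 2.510 m/s, Re = 1.75×10^5, ε/D = 0.00203, f = 0.02446, h_1 = f(L/D)V²/2g = 232.8 m
Pipe 2: V = 1.520 m/s, Re = 1.36×10^5, ε/D = 0.00667, f = 0.03380, h_2 = f(L/D)V²/2g = 16.03 m
Series → Q common, losses add: H = Σh = 248.8 m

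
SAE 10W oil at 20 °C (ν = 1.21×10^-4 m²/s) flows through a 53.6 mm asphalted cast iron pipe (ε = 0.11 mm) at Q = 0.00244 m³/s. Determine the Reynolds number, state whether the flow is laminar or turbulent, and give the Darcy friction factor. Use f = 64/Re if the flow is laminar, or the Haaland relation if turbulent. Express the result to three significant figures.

Re ≈ 479; laminar; f = 64/Re ≈ 0.134

V = 4Q/(πD²) = 1.081 m/s
Re = VD/ν = 1.081·0.0536/1.21×10^-4 = 479
Re < 2300 → laminar → f = 64/Re = 0.1336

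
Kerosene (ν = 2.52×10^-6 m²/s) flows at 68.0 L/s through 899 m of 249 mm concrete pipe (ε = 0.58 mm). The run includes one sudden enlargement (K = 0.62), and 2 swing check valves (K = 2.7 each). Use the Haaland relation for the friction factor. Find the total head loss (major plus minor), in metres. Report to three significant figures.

H_L ≈ 9.73 m

V = 4Q/(πD²) = 1.396 m/s; V²/2g = 0.09939 m
Re = 1.38×10^5, ε/D = 0.00233 → f = 0.02546 (Haaland)
Major: h_f = f(L/D)·V²/2g = 0.02546·3610·0.09939 = 9.136 m
Minor: ΣK = 6.02; h_m = ΣK·V²/2g = 0.5983 m
Total H_L = 9.136 + 0.5983 = 9.735 m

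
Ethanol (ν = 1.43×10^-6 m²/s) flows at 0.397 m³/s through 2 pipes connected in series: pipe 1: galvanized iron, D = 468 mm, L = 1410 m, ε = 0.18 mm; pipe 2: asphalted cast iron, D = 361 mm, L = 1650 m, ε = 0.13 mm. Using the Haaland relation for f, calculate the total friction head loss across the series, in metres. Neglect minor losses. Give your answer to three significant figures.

Pipe 1: V = 2.308 m/s, Re = 7.55×10^5, ε/D = 3.85×10^-4, f = 0.01648, h_1 = f(L/D)V²/2g = 13.48 m
Pipe 2: V = 3.879 m/s, Re = 9.79×10^5, ε/D = 3.60×10^-4, f = 0.01613, h_2 = f(L/D)V²/2g = 56.54 m
Series → Q common, losses add: H = Σh = 70.02 m

H ≈ 70.0 m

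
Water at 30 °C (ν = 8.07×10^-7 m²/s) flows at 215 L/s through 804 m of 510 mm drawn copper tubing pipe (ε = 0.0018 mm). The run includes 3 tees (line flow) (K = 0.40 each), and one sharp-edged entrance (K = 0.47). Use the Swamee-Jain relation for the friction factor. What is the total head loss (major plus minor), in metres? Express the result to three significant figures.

V = 4Q/(πD²) = 1.052 m/s; V²/2g = 0.05646 m
Re = 6.65×10^5, ε/D = 3.53×10^-6 → f = 0.01252 (Swamee-Jain)
Major: h_f = f(L/D)·V²/2g = 0.01252·1576·0.05646 = 1.114 m
Minor: ΣK = 1.67; h_m = ΣK·V²/2g = 0.09428 m
Total H_L = 1.114 + 0.09428 = 1.208 m

H_L ≈ 1.21 m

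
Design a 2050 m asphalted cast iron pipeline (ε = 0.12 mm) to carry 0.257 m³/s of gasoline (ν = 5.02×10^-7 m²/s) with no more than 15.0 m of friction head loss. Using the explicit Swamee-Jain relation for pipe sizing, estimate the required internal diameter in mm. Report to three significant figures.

Swamee-Jain (Type III): D = 0.66·[ε^1.25·(LQ²/(gh_f))^4.75 + ν·Q^9.4·(L/(gh_f))^5.2]^0.04
LQ²/(gh_f) = 0.9202; L/(gh_f) = 13.93
Term 1 = ε^1.25·(…)^4.75 = 8.46×10^-6; Term 2 = ν·Q^9.4·(…)^5.2 = 1.27×10^-6
D = 0.66·(8.46×10^-6 + 1.27×10^-6)^0.04 = 0.4160 m = 416 mm
Check: V = 1.89 m/s, Re = 1.57×10^6, f = 0.01539, h_f = 13.8 m ≈ 15.0 m ✓

D ≈ 416 mm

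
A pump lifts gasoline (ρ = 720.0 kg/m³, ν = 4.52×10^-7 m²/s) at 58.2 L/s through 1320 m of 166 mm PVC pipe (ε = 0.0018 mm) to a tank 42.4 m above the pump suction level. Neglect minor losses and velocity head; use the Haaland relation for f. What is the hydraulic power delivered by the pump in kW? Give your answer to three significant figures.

V = 4Q/(πD²) = 2.689 m/s; Re = 9.88×10^5; ε/D = 1.08×10^-5; f = 0.01181
h_f = f(L/D)V²/2g = 34.60 m
Total head H = z + h_f = 42.4 + 34.60 = 77.00 m
P_hyd = ρgQH = 720.0·9.81·0.0582·77.00 = 31.65 kW

P_hyd ≈ 31.7 kW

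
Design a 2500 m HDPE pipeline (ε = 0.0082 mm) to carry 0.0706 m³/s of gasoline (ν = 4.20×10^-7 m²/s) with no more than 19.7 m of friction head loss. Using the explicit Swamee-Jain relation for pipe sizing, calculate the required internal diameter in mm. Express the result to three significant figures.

D ≈ 233 mm

Swamee-Jain (Type III): D = 0.66·[ε^1.25·(LQ²/(gh_f))^4.75 + ν·Q^9.4·(L/(gh_f))^5.2]^0.04
LQ²/(gh_f) = 0.06448; L/(gh_f) = 12.94
Term 1 = ε^1.25·(…)^4.75 = 9.70×10^-13; Term 2 = ν·Q^9.4·(…)^5.2 = 3.83×10^-12
D = 0.66·(9.70×10^-13 + 3.83×10^-12)^0.04 = 0.2327 m = 233 mm
Check: V = 1.66 m/s, Re = 9.20×10^5, f = 0.01253, h_f = 18.9 m ≈ 19.7 m ✓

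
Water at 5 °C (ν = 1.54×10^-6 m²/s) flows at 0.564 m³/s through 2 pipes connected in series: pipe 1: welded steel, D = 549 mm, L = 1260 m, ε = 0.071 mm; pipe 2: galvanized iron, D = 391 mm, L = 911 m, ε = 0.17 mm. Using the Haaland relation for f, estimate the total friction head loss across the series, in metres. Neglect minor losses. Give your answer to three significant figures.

Pipe 1: V = 2.383 m/s, Re = 8.49×10^5, ε/D = 1.29×10^-4, f = 0.01390, h_1 = f(L/D)V²/2g = 9.232 m
Pipe 2: V = 4.697 m/s, Re = 1.19×10^6, ε/D = 4.35×10^-4, f = 0.01663, h_2 = f(L/D)V²/2g = 43.57 m
Series → Q common, losses add: H = Σh = 52.81 m

H ≈ 52.8 m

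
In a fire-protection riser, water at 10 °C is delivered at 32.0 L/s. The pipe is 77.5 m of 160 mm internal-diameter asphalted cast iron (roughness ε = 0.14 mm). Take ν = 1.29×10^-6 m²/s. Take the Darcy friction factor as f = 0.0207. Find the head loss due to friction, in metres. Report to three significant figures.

V = 4Q/(πD²) = 4·0.0320/(π·0.160²) = 1.592 m/s
h_f = f(L/D)V²/(2g) = 0.02070·(77.5/0.160)·1.592²/(2·9.81) = 1.294 m

h_f ≈ 1.29 m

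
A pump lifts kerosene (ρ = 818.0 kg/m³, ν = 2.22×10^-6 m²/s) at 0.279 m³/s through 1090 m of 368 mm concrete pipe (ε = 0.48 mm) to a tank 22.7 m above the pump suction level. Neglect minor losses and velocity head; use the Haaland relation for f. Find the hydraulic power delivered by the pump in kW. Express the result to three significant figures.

P_hyd ≈ 101 kW

V = 4Q/(πD²) = 2.623 m/s; Re = 4.35×10^5; ε/D = 0.00130; f = 0.02151
h_f = f(L/D)V²/2g = 22.34 m
Total head H = z + h_f = 22.7 + 22.34 = 45.04 m
P_hyd = ρgQH = 818.0·9.81·0.279·45.04 = 100.8 kW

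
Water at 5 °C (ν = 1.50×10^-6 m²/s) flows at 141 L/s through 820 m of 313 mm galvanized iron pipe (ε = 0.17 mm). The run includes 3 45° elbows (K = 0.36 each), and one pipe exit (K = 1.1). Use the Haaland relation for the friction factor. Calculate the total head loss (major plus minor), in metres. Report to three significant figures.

V = 4Q/(πD²) = 1.832 m/s; V²/2g = 0.1712 m
Re = 3.82×10^5, ε/D = 5.43×10^-4 → f = 0.01807 (Haaland)
Major: h_f = f(L/D)·V²/2g = 0.01807·2620·0.1712 = 8.102 m
Minor: ΣK = 2.18; h_m = ΣK·V²/2g = 0.3731 m
Total H_L = 8.102 + 0.3731 = 8.475 m

H_L ≈ 8.48 m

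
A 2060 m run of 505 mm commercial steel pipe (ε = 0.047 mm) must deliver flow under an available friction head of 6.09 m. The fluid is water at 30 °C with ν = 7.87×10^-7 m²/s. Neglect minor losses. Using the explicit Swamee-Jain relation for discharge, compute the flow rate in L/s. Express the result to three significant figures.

Q ≈ 296 L/s

Swamee-Jain (Type II): Q = -0.965·√(gD⁵h_f/L)·ln[ε/(3.7D) + √(3.17ν²L/(gD³h_f))]
√(gD⁵h_f/L) = √(9.81·0.505⁵·6.09/2060) = 0.03086
ε/(3.7D) = 2.52×10^-5; √(3.17ν²L/(gD³h_f)) = 2.29×10^-5
Q = -0.965·0.03086·ln(4.808×10^-5) = 0.2961 m³/s
Check: V = 1.48 m/s, Re = 9.49×10^5, f = 0.01347, h_f = 6.12 m ≈ 6.09 m ✓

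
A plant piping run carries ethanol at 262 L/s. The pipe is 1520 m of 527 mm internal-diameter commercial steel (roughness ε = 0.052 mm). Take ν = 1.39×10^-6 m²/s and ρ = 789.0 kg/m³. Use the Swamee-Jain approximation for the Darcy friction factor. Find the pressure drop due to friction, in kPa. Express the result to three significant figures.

V = 4Q/(πD²) = 4·0.262/(π·0.527²) = 1.201 m/s
Re = VD/ν = 1.201·0.527/1.39×10^-6 = 4.55×10^5 → turbulent
ε/D = 0.052/527 = 9.87×10^-5
Swamee-Jain: f = 0.01461
h_f = f(L/D)V²/(2g) = 0.01461·(1520/0.527)·1.201²/(2·9.81) = 3.099 m
Δp = ρg·h_f = 789.0·9.81·3.099 = 23.99 kPa

Δp ≈ 24.0 kPa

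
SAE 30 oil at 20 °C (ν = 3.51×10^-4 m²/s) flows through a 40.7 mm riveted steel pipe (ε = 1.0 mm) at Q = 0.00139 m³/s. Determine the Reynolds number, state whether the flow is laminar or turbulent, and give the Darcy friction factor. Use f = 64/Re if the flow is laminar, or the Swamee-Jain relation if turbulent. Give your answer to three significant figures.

Re ≈ 124; laminar; f = 64/Re ≈ 0.517

V = 4Q/(πD²) = 1.068 m/s
Re = VD/ν = 1.068·0.0407/3.51×10^-4 = 124
Re < 2300 → laminar → f = 64/Re = 0.5166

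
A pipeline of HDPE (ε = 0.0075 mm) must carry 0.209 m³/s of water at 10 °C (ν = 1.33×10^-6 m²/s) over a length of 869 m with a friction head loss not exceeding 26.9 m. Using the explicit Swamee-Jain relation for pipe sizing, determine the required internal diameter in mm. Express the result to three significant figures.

Swamee-Jain (Type III): D = 0.66·[ε^1.25·(LQ²/(gh_f))^4.75 + ν·Q^9.4·(L/(gh_f))^5.2]^0.04
LQ²/(gh_f) = 0.1438; L/(gh_f) = 3.293
Term 1 = ε^1.25·(…)^4.75 = 3.92×10^-11; Term 2 = ν·Q^9.4·(…)^5.2 = 2.66×10^-10
D = 0.66·(3.92×10^-11 + 2.66×10^-10)^0.04 = 0.2747 m = 275 mm
Check: V = 3.53 m/s, Re = 7.28×10^5, f = 0.01278, h_f = 25.6 m ≈ 26.9 m ✓

D ≈ 275 mm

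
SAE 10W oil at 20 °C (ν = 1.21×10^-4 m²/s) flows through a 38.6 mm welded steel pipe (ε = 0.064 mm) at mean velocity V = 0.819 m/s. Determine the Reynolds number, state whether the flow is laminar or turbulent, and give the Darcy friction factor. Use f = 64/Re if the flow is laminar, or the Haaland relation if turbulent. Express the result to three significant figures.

Re ≈ 261; laminar; f = 64/Re ≈ 0.245

Re = VD/ν = 0.8190·0.0386/1.21×10^-4 = 261
Re < 2300 → laminar → f = 64/Re = 0.2450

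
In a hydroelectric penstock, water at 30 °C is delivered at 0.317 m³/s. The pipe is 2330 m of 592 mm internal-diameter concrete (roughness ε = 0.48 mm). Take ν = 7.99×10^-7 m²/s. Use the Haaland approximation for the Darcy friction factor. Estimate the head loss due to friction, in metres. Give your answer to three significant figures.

h_f ≈ 5.07 m

V = 4Q/(πD²) = 4·0.317/(π·0.592²) = 1.152 m/s
Re = VD/ν = 1.152·0.592/7.99×10^-7 = 8.53×10^5 → turbulent
ε/D = 0.48/592 = 8.11×10^-4
Haaland: f = 0.01907
h_f = f(L/D)V²/(2g) = 0.01907·(2330/0.592)·1.152²/(2·9.81) = 5.074 m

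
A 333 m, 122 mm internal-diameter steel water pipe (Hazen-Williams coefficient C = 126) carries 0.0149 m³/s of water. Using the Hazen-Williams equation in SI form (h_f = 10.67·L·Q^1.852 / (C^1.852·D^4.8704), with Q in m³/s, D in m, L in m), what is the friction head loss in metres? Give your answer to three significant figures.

h_f = 10.67·333·0.0149^1.852 / (126^1.852·0.122^4.8704) = 5.336 m

h_f ≈ 5.34 m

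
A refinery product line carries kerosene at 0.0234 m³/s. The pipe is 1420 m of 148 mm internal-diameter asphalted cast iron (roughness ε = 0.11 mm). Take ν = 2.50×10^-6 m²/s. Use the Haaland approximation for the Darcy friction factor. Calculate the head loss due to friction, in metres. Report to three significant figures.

V = 4Q/(πD²) = 4·0.0234/(π·0.148²) = 1.360 m/s
Re = VD/ν = 1.360·0.148/2.50×10^-6 = 8.05×10^4 → turbulent
ε/D = 0.11/148 = 7.43×10^-4
Haaland: f = 0.02156
h_f = f(L/D)V²/(2g) = 0.02156·(1420/0.148)·1.360²/(2·9.81) = 19.50 m

h_f ≈ 19.5 m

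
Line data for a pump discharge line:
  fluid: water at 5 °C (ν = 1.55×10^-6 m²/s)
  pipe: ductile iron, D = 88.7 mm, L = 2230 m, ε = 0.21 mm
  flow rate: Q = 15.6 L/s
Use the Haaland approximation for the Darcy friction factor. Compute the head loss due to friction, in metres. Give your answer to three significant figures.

h_f ≈ 208 m

V = 4Q/(πD²) = 4·0.0156/(π·0.0887²) = 2.525 m/s
Re = VD/ν = 2.525·0.0887/1.55×10^-6 = 1.44×10^5 → turbulent
ε/D = 0.21/88.7 = 0.00237
Haaland: f = 0.02552
h_f = f(L/D)V²/(2g) = 0.02552·(2230/0.0887)·2.525²/(2·9.81) = 208.4 m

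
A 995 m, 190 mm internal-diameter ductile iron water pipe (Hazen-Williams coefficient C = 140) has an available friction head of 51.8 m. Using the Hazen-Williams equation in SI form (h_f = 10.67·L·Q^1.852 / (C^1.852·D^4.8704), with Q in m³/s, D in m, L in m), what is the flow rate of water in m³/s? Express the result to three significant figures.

Q ≈ 0.100 m³/s

Rearranging: Q = [h_f·C^1.852·D^4.8704 / (10.67·L)]^(1/1.852)
Q = [51.8·140^1.852·0.190^4.8704 / (10.67·995)]^0.540 = 0.1003 m³/s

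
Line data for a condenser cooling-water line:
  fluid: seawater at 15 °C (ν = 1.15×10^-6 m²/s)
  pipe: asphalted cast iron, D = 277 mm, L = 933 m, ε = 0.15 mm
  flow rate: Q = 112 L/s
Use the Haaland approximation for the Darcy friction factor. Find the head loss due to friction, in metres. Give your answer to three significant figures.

V = 4Q/(πD²) = 4·0.112/(π·0.277²) = 1.859 m/s
Re = VD/ν = 1.859·0.277/1.15×10^-6 = 4.48×10^5 → turbulent
ε/D = 0.15/277 = 5.42×10^-4
Haaland: f = 0.01792
h_f = f(L/D)V²/(2g) = 0.01792·(933/0.277)·1.859²/(2·9.81) = 10.63 m

h_f ≈ 10.6 m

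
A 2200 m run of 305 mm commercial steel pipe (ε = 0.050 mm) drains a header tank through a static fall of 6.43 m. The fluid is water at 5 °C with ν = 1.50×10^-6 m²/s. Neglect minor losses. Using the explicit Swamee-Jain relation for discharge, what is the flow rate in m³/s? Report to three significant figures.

Swamee-Jain (Type II): Q = -0.965·√(gD⁵h_f/L)·ln[ε/(3.7D) + √(3.17ν²L/(gD³h_f))]
√(gD⁵h_f/L) = √(9.81·0.305⁵·6.43/2200) = 0.008699
ε/(3.7D) = 4.43×10^-5; √(3.17ν²L/(gD³h_f)) = 9.36×10^-5
Q = -0.965·0.008699·ln(1.379×10^-4) = 0.07462 m³/s
Check: V = 1.02 m/s, Re = 2.08×10^5, f = 0.01679, h_f = 6.44 m ≈ 6.43 m ✓

Q ≈ 0.0746 m³/s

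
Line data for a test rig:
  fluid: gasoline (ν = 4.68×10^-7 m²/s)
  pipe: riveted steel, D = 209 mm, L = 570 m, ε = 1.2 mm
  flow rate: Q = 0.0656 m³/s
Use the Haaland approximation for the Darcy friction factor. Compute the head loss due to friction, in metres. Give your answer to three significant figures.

h_f ≈ 16.2 m

V = 4Q/(πD²) = 4·0.0656/(π·0.209²) = 1.912 m/s
Re = VD/ν = 1.912·0.209/4.68×10^-7 = 8.54×10^5 → turbulent
ε/D = 1.2/209 = 0.00574
Haaland: f = 0.03184
h_f = f(L/D)V²/(2g) = 0.03184·(570/0.209)·1.912²/(2·9.81) = 16.18 m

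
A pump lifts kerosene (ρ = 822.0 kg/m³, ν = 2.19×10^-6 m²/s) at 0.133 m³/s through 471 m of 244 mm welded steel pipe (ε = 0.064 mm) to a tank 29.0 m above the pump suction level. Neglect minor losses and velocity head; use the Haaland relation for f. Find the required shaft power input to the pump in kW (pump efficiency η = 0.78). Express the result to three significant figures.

P_shaft ≈ 57.9 kW

V = 4Q/(πD²) = 2.844 m/s; Re = 3.17×10^5; ε/D = 2.62×10^-4; f = 0.01645
h_f = f(L/D)V²/2g = 13.09 m
Total head H = z + h_f = 29.0 + 13.09 = 42.09 m
P_hyd = ρgQH = 822.0·9.81·0.133·42.09 = 45.14 kW
P_shaft = P_hyd/η = 45.14/0.78 = 57.87 kW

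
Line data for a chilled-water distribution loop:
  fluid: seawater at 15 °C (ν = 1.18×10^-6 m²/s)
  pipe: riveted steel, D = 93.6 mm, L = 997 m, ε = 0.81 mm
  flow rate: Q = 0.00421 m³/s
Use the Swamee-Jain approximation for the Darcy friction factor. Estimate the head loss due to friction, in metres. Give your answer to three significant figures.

V = 4Q/(πD²) = 4·0.00421/(π·0.0936²) = 0.6118 m/s
Re = VD/ν = 0.6118·0.0936/1.18×10^-6 = 4.85×10^4 → turbulent
ε/D = 0.81/93.6 = 0.00865
Swamee-Jain: f = 0.03783
h_f = f(L/D)V²/(2g) = 0.03783·(997/0.0936)·0.6118²/(2·9.81) = 7.688 m

h_f ≈ 7.69 m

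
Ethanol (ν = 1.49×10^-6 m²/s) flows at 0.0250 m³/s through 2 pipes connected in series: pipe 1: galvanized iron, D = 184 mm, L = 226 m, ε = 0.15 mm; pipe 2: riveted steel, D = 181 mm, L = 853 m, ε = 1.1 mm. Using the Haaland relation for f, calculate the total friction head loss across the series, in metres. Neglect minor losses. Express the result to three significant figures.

H ≈ 8.63 m

Pipe 1: V = 0.9402 m/s, Re = 1.16×10^5, ε/D = 8.15×10^-4, f = 0.02100, h_1 = f(L/D)V²/2g = 1.162 m
Pipe 2: V = 0.9716 m/s, Re = 1.18×10^5, ε/D = 0.00608, f = 0.03295, h_2 = f(L/D)V²/2g = 7.472 m
Series → Q common, losses add: H = Σh = 8.634 m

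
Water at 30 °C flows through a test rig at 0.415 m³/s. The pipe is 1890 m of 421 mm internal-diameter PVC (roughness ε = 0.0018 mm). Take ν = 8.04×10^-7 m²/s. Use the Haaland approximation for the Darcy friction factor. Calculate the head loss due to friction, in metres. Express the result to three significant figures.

V = 4Q/(πD²) = 4·0.415/(π·0.421²) = 2.981 m/s
Re = VD/ν = 2.981·0.421/8.04×10^-7 = 1.56×10^6 → turbulent
ε/D = 0.0018/421 = 4.28×10^-6
Haaland: f = 0.01086
h_f = f(L/D)V²/(2g) = 0.01086·(1890/0.421)·2.981²/(2·9.81) = 22.09 m

h_f ≈ 22.1 m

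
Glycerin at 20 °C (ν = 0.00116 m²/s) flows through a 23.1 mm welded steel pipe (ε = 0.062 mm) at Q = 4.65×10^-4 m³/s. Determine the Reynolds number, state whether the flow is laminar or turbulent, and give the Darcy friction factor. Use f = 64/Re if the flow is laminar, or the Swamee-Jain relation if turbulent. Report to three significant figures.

V = 4Q/(πD²) = 1.110 m/s
Re = VD/ν = 1.110·0.0231/0.00116 = 22.1
Re < 2300 → laminar → f = 64/Re = 2.897

Re ≈ 22.1; laminar; f = 64/Re ≈ 2.90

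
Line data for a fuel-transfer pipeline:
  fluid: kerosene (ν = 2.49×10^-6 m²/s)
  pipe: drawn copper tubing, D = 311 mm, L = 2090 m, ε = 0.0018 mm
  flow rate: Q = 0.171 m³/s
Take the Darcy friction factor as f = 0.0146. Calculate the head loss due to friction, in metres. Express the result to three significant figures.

h_f ≈ 25.3 m

V = 4Q/(πD²) = 4·0.171/(π·0.311²) = 2.251 m/s
h_f = f(L/D)V²/(2g) = 0.01460·(2090/0.311)·2.251²/(2·9.81) = 25.34 m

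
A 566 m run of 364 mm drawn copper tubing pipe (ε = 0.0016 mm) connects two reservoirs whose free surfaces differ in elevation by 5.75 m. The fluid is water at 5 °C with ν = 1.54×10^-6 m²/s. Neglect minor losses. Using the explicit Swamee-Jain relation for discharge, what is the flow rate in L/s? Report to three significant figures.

Swamee-Jain (Type II): Q = -0.965·√(gD⁵h_f/L)·ln[ε/(3.7D) + √(3.17ν²L/(gD³h_f))]
√(gD⁵h_f/L) = √(9.81·0.364⁵·5.75/566) = 0.02524
ε/(3.7D) = 1.19×10^-6; √(3.17ν²L/(gD³h_f)) = 3.95×10^-5
Q = -0.965·0.02524·ln(4.074×10^-5) = 0.2462 m³/s
Check: V = 2.37 m/s, Re = 5.59×10^5, f = 0.01291, h_f = 5.73 m ≈ 5.75 m ✓

Q ≈ 246 L/s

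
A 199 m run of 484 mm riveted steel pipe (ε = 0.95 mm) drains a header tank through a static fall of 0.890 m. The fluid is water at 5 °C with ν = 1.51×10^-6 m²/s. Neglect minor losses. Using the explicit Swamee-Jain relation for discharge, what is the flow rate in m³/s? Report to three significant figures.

Swamee-Jain (Type II): Q = -0.965·√(gD⁵h_f/L)·ln[ε/(3.7D) + √(3.17ν²L/(gD³h_f))]
√(gD⁵h_f/L) = √(9.81·0.484⁵·0.890/199) = 0.03414
ε/(3.7D) = 5.30×10^-4; √(3.17ν²L/(gD³h_f)) = 3.81×10^-5
Q = -0.965·0.03414·ln(5.686×10^-4) = 0.2461 m³/s
Check: V = 1.34 m/s, Re = 4.29×10^5, f = 0.02386, h_f = 0.895 m ≈ 0.890 m ✓

Q ≈ 0.246 m³/s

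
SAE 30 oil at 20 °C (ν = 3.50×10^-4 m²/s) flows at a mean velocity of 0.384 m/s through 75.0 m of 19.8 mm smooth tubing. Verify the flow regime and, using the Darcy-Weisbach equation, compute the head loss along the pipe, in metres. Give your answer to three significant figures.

Re = VD/ν = 0.384·0.01980/3.50×10^-4 = 21.7 → laminar (Re < 2300)
f = 64/Re = 2.946
h_f = f(L/D)V²/(2g) = 2.946·(75.0/0.01980)·0.384²/(2·9.81) = 83.87 m

h_f ≈ 83.9 m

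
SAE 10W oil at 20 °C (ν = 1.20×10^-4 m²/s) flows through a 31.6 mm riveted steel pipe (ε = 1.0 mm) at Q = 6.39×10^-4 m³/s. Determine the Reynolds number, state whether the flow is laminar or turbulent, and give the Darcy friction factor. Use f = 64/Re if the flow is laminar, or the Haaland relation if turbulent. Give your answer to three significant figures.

V = 4Q/(πD²) = 0.8148 m/s
Re = VD/ν = 0.8148·0.0316/1.20×10^-4 = 215
Re < 2300 → laminar → f = 64/Re = 0.2983

Re ≈ 215; laminar; f = 64/Re ≈ 0.298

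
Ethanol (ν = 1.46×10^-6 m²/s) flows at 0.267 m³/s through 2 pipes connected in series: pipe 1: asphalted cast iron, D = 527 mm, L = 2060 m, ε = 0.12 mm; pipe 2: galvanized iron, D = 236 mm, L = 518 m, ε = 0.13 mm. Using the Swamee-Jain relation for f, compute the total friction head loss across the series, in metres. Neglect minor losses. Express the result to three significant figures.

Pipe 1: V = 1.224 m/s, Re = 4.42×10^5, ε/D = 2.28×10^-4, f = 0.01593, h_1 = f(L/D)V²/2g = 4.755 m
Pipe 2: V = 6.104 m/s, Re = 9.87×10^5, ε/D = 5.51×10^-4, f = 0.01764, h_2 = f(L/D)V²/2g = 73.53 m
Series → Q common, losses add: H = Σh = 78.28 m

H ≈ 78.3 m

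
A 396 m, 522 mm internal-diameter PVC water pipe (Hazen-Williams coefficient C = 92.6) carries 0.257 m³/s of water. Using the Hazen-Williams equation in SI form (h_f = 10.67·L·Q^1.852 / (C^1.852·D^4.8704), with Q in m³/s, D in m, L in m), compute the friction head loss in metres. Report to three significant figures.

h_f ≈ 1.84 m

h_f = 10.67·396·0.257^1.852 / (92.6^1.852·0.522^4.8704) = 1.845 m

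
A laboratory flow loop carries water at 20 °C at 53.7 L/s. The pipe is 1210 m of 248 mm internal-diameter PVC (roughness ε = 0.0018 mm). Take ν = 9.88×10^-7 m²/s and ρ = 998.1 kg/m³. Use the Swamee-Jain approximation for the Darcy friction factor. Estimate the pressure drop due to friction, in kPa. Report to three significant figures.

V = 4Q/(πD²) = 4·0.0537/(π·0.248²) = 1.112 m/s
Re = VD/ν = 1.112·0.248/9.88×10^-7 = 2.79×10^5 → turbulent
ε/D = 0.0018/248 = 7.26×10^-6
Swamee-Jain: f = 0.01465
h_f = f(L/D)V²/(2g) = 0.01465·(1210/0.248)·1.112²/(2·9.81) = 4.503 m
Δp = ρg·h_f = 998.1·9.81·4.503 = 44.09 kPa

Δp ≈ 44.1 kPa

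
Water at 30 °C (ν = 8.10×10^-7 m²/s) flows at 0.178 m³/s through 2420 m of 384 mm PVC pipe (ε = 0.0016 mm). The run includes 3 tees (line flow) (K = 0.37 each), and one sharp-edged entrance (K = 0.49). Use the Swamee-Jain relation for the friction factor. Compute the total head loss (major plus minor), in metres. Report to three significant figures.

V = 4Q/(πD²) = 1.537 m/s; V²/2g = 0.1204 m
Re = 7.29×10^5, ε/D = 4.17×10^-6 → f = 0.01234 (Swamee-Jain)
Major: h_f = f(L/D)·V²/2g = 0.01234·6302·0.1204 = 9.361 m
Minor: ΣK = 1.60; h_m = ΣK·V²/2g = 0.1926 m
Total H_L = 9.361 + 0.1926 = 9.554 m

H_L ≈ 9.55 m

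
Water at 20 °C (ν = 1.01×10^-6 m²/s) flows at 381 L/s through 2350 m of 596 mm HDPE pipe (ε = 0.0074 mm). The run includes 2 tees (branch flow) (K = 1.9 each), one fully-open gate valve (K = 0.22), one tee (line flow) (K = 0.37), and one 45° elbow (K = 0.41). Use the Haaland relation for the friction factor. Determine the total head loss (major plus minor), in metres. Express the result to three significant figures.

H_L ≈ 5.03 m

V = 4Q/(πD²) = 1.366 m/s; V²/2g = 0.09506 m
Re = 8.06×10^5, ε/D = 1.24×10^-5 → f = 0.01221 (Haaland)
Major: h_f = f(L/D)·V²/2g = 0.01221·3943·0.09506 = 4.578 m
Minor: ΣK = 4.80; h_m = ΣK·V²/2g = 0.4563 m
Total H_L = 4.578 + 0.4563 = 5.034 m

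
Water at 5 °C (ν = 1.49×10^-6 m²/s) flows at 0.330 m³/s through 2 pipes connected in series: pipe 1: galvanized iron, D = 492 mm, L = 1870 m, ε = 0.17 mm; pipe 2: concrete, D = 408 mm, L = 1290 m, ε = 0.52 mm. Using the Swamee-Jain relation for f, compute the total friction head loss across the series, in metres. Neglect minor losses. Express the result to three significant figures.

H ≈ 31.6 m

Pipe 1: V = 1.736 m/s, Re = 5.73×10^5, ε/D = 3.46×10^-4, f = 0.01659, h_1 = f(L/D)V²/2g = 9.681 m
Pipe 2: V = 2.524 m/s, Re = 6.91×10^5, ε/D = 0.00127, f = 0.02132, h_2 = f(L/D)V²/2g = 21.89 m
Series → Q common, losses add: H = Σh = 31.57 m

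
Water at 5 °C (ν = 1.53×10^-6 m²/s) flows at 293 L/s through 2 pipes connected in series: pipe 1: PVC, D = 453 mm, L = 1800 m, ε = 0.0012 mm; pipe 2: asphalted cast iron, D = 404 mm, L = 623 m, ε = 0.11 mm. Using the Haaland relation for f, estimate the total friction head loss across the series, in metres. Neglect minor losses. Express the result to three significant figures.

Pipe 1: V = 1.818 m/s, Re = 5.38×10^5, ε/D = 2.65×10^-6, f = 0.01292, h_1 = f(L/D)V²/2g = 8.650 m
Pipe 2: V = 2.286 m/s, Re = 6.04×10^5, ε/D = 2.72×10^-4, f = 0.01574, h_2 = f(L/D)V²/2g = 6.462 m
Series → Q common, losses add: H = Σh = 15.11 m

H ≈ 15.1 m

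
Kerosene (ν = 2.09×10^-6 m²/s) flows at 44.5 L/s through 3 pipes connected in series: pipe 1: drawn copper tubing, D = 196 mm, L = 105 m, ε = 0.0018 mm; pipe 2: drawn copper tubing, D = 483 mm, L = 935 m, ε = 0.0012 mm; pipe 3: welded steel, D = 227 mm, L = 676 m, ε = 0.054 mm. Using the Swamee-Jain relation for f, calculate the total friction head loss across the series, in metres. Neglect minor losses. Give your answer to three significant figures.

H ≈ 4.54 m

Pipe 1: V = 1.475 m/s, Re = 1.38×10^5, ε/D = 9.18×10^-6, f = 0.01678, h_1 = f(L/D)V²/2g = 0.9966 m
Pipe 2: V = 0.2429 m/s, Re = 5.61×10^4, ε/D = 2.48×10^-6, f = 0.02024, h_2 = f(L/D)V²/2g = 0.1178 m
Pipe 3: V = 1.100 m/s, Re = 1.19×10^5, ε/D = 2.38×10^-4, f = 0.01867, h_3 = f(L/D)V²/2g = 3.426 m
Series → Q common, losses add: H = Σh = 4.540 m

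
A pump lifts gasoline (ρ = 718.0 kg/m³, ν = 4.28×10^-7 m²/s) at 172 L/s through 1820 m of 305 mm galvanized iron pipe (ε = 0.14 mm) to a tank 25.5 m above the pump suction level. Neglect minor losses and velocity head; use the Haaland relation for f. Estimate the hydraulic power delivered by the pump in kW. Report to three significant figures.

V = 4Q/(πD²) = 2.354 m/s; Re = 1.68×10^6; ε/D = 4.59×10^-4; f = 0.01670
h_f = f(L/D)V²/2g = 28.15 m
Total head H = z + h_f = 25.5 + 28.15 = 53.65 m
P_hyd = ρgQH = 718.0·9.81·0.172·53.65 = 65.00 kW

P_hyd ≈ 65.0 kW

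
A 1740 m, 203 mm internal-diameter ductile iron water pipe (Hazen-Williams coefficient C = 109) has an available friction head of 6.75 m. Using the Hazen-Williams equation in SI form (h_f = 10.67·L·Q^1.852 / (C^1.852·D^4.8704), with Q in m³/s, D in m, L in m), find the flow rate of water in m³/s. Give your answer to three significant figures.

Rearranging: Q = [h_f·C^1.852·D^4.8704 / (10.67·L)]^(1/1.852)
Q = [6.75·109^1.852·0.203^4.8704 / (10.67·1740)]^0.540 = 0.02286 m³/s

Q ≈ 0.0229 m³/s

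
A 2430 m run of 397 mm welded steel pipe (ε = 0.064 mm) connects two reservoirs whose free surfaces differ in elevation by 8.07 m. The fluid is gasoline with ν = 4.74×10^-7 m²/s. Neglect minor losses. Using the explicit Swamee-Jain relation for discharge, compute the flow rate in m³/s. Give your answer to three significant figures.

Q ≈ 0.168 m³/s

Swamee-Jain (Type II): Q = -0.965·√(gD⁵h_f/L)·ln[ε/(3.7D) + √(3.17ν²L/(gD³h_f))]
√(gD⁵h_f/L) = √(9.81·0.397⁵·8.07/2430) = 0.01792
ε/(3.7D) = 4.36×10^-5; √(3.17ν²L/(gD³h_f)) = 1.87×10^-5
Q = -0.965·0.01792·ln(6.226×10^-5) = 0.1675 m³/s
Check: V = 1.35 m/s, Re = 1.13×10^6, f = 0.01421, h_f = 8.12 m ≈ 8.07 m ✓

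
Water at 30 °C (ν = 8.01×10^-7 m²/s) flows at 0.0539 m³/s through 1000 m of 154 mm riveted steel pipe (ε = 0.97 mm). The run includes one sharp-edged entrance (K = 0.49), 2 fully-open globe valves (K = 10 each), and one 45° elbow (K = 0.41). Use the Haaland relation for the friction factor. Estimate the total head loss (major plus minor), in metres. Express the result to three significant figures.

V = 4Q/(πD²) = 2.894 m/s; V²/2g = 0.4268 m
Re = 5.56×10^5, ε/D = 0.00630 → f = 0.03281 (Haaland)
Major: h_f = f(L/D)·V²/2g = 0.03281·6494·0.4268 = 90.92 m
Minor: ΣK = 20.9; h_m = ΣK·V²/2g = 8.920 m
Total H_L = 90.92 + 8.920 = 99.84 m

H_L ≈ 99.8 m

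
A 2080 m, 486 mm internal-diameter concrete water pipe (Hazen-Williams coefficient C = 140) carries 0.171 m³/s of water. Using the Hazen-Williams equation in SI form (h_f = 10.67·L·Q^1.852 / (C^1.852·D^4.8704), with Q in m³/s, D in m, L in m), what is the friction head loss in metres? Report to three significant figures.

h_f = 10.67·2080·0.171^1.852 / (140^1.852·0.486^4.8704) = 3.001 m

h_f ≈ 3.00 m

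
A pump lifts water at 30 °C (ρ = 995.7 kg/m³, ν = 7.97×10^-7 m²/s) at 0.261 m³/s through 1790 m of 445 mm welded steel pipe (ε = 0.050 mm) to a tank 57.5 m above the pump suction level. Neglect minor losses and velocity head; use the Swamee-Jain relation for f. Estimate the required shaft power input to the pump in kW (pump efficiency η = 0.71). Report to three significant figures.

V = 4Q/(πD²) = 1.678 m/s; Re = 9.37×10^5; ε/D = 1.12×10^-4; f = 0.01376
h_f = f(L/D)V²/2g = 7.943 m
Total head H = z + h_f = 57.5 + 7.943 = 65.44 m
P_hyd = ρgQH = 995.7·9.81·0.261·65.44 = 166.8 kW
P_shaft = P_hyd/η = 166.8/0.71 = 235.0 kW

P_shaft ≈ 235 kW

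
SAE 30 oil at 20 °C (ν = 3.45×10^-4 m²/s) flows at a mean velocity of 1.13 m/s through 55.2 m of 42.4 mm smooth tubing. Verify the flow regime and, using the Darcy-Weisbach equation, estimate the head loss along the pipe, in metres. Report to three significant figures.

Re = VD/ν = 1.13·0.04240/3.45×10^-4 = 139 → laminar (Re < 2300)
f = 64/Re = 0.4608
h_f = f(L/D)V²/(2g) = 0.4608·(55.2/0.04240)·1.13²/(2·9.81) = 39.05 m

h_f ≈ 39.0 m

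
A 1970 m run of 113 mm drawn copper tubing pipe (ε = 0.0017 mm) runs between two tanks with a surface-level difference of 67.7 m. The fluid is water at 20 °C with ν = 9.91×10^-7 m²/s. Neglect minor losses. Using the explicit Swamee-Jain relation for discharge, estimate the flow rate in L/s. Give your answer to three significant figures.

Q ≈ 22.6 L/s

Swamee-Jain (Type II): Q = -0.965·√(gD⁵h_f/L)·ln[ε/(3.7D) + √(3.17ν²L/(gD³h_f))]
√(gD⁵h_f/L) = √(9.81·0.113⁵·67.7/1970) = 0.002492
ε/(3.7D) = 4.07×10^-6; √(3.17ν²L/(gD³h_f)) = 8.00×10^-5
Q = -0.965·0.002492·ln(8.407×10^-5) = 0.02257 m³/s
Check: V = 2.25 m/s, Re = 2.57×10^5, f = 0.01496, h_f = 67.3 m ≈ 67.7 m ✓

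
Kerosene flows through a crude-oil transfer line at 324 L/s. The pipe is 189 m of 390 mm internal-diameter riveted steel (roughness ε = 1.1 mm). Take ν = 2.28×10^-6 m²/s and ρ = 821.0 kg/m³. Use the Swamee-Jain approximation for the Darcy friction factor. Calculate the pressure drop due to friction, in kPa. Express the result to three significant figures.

Δp ≈ 38.3 kPa

V = 4Q/(πD²) = 4·0.324/(π·0.390²) = 2.712 m/s
Re = VD/ν = 2.712·0.390/2.28×10^-6 = 4.64×10^5 → turbulent
ε/D = 1.1/390 = 0.00282
Swamee-Jain: f = 0.02614
h_f = f(L/D)V²/(2g) = 0.02614·(189/0.390)·2.712²/(2·9.81) = 4.749 m
Δp = ρg·h_f = 821.0·9.81·4.749 = 38.25 kPa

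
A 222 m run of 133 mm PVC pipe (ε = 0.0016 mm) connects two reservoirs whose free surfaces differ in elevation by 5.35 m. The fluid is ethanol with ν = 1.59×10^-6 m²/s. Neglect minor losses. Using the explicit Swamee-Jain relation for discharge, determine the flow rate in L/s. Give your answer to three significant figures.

Swamee-Jain (Type II): Q = -0.965·√(gD⁵h_f/L)·ln[ε/(3.7D) + √(3.17ν²L/(gD³h_f))]
√(gD⁵h_f/L) = √(9.81·0.133⁵·5.35/222) = 0.003137
ε/(3.7D) = 3.25×10^-6; √(3.17ν²L/(gD³h_f)) = 1.20×10^-4
Q = -0.965·0.003137·ln(1.233×10^-4) = 0.02724 m³/s
Check: V = 1.96 m/s, Re = 1.64×10^5, f = 0.01625, h_f = 5.32 m ≈ 5.35 m ✓

Q ≈ 27.2 L/s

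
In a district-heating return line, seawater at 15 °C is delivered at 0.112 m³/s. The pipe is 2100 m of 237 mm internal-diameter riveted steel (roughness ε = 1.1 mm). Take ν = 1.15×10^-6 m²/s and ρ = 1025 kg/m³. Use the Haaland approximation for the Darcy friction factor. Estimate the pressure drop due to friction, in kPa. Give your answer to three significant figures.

Δp ≈ 876 kPa

V = 4Q/(πD²) = 4·0.112/(π·0.237²) = 2.539 m/s
Re = VD/ν = 2.539·0.237/1.15×10^-6 = 5.23×10^5 → turbulent
ε/D = 1.1/237 = 0.00464
Haaland: f = 0.02993
h_f = f(L/D)V²/(2g) = 0.02993·(2100/0.237)·2.539²/(2·9.81) = 87.12 m
Δp = ρg·h_f = 1025·9.81·87.12 = 876.0 kPa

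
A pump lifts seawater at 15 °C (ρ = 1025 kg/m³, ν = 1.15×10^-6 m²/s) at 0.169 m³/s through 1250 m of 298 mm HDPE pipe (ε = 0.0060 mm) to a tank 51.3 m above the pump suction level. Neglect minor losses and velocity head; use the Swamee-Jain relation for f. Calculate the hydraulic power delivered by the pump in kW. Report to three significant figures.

P_hyd ≈ 115 kW

V = 4Q/(πD²) = 2.423 m/s; Re = 6.28×10^5; ε/D = 2.01×10^-5; f = 0.01294
h_f = f(L/D)V²/2g = 16.24 m
Total head H = z + h_f = 51.3 + 16.24 = 67.54 m
P_hyd = ρgQH = 1025·9.81·0.169·67.54 = 114.8 kW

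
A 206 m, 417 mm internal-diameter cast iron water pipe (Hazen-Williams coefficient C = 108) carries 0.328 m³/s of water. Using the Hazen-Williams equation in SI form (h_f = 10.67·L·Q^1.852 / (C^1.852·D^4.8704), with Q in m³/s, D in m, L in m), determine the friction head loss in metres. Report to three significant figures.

h_f = 10.67·206·0.328^1.852 / (108^1.852·0.417^4.8704) = 3.385 m

h_f ≈ 3.39 m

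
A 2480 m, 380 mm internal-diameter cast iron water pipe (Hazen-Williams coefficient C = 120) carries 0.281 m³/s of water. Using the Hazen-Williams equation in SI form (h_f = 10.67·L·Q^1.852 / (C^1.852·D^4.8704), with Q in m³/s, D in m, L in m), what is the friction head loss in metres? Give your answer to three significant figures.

h_f = 10.67·2480·0.281^1.852 / (120^1.852·0.380^4.8704) = 39.59 m

h_f ≈ 39.6 m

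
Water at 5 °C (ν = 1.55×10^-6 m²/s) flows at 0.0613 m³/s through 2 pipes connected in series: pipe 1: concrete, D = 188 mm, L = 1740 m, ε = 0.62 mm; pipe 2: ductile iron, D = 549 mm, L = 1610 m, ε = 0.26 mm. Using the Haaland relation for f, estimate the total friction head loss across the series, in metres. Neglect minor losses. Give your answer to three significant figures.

H ≈ 63.1 m

Pipe 1: V = 2.208 m/s, Re = 2.68×10^5, ε/D = 0.00330, f = 0.02735, h_1 = f(L/D)V²/2g = 62.92 m
Pipe 2: V = 0.2590 m/s, Re = 9.17×10^4, ε/D = 4.74×10^-4, f = 0.02019, h_2 = f(L/D)V²/2g = 0.2023 m
Series → Q common, losses add: H = Σh = 63.13 m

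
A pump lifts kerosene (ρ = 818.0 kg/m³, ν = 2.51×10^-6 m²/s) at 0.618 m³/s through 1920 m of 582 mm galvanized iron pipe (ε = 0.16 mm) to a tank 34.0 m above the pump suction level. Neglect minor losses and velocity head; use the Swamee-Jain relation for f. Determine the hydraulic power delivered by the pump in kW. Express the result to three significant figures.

V = 4Q/(πD²) = 2.323 m/s; Re = 5.39×10^5; ε/D = 2.75×10^-4; f = 0.01608
h_f = f(L/D)V²/2g = 14.59 m
Total head H = z + h_f = 34.0 + 14.59 = 48.59 m
P_hyd = ρgQH = 818.0·9.81·0.618·48.59 = 241.0 kW

P_hyd ≈ 241 kW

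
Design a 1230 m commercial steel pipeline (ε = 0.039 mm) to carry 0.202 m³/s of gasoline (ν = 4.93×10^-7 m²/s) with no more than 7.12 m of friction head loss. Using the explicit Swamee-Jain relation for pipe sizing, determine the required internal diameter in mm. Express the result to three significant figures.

Swamee-Jain (Type III): D = 0.66·[ε^1.25·(LQ²/(gh_f))^4.75 + ν·Q^9.4·(L/(gh_f))^5.2]^0.04
LQ²/(gh_f) = 0.7186; L/(gh_f) = 17.61
Term 1 = ε^1.25·(…)^4.75 = 6.41×10^-7; Term 2 = ν·Q^9.4·(…)^5.2 = 4.38×10^-7
D = 0.66·(6.41×10^-7 + 4.38×10^-7)^0.04 = 0.3809 m = 381 mm
Check: V = 1.77 m/s, Re = 1.37×10^6, f = 0.01322, h_f = 6.84 m ≈ 7.12 m ✓

D ≈ 381 mm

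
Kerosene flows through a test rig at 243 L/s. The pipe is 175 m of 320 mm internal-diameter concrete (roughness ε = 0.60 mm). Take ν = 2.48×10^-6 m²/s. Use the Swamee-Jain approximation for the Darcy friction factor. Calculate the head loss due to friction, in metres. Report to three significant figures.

V = 4Q/(πD²) = 4·0.243/(π·0.320²) = 3.021 m/s
Re = VD/ν = 3.021·0.320/2.48×10^-6 = 3.90×10^5 → turbulent
ε/D = 0.60/320 = 0.00187
Swamee-Jain: f = 0.02364
h_f = f(L/D)V²/(2g) = 0.02364·(175/0.320)·3.021²/(2·9.81) = 6.016 m

h_f ≈ 6.02 m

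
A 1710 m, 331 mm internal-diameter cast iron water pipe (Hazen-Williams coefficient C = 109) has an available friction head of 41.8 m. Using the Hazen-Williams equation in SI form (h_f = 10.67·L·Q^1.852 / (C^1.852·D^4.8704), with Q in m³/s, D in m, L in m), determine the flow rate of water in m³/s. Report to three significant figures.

Q ≈ 0.223 m³/s

Rearranging: Q = [h_f·C^1.852·D^4.8704 / (10.67·L)]^(1/1.852)
Q = [41.8·109^1.852·0.331^4.8704 / (10.67·1710)]^0.540 = 0.2235 m³/s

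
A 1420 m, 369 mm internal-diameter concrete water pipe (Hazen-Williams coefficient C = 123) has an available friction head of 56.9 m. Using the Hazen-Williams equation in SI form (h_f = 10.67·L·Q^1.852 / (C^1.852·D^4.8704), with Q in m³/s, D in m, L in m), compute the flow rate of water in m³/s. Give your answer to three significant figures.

Q ≈ 0.438 m³/s

Rearranging: Q = [h_f·C^1.852·D^4.8704 / (10.67·L)]^(1/1.852)
Q = [56.9·123^1.852·0.369^4.8704 / (10.67·1420)]^0.540 = 0.4382 m³/s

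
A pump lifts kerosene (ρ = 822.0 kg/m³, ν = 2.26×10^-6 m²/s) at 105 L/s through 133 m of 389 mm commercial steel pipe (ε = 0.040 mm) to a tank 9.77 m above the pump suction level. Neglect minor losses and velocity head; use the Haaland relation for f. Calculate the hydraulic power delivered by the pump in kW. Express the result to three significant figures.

V = 4Q/(πD²) = 0.8835 m/s; Re = 1.52×10^5; ε/D = 1.03×10^-4; f = 0.01696
h_f = f(L/D)V²/2g = 0.2306 m
Total head H = z + h_f = 9.77 + 0.2306 = 10.00 m
P_hyd = ρgQH = 822.0·9.81·0.105·10.00 = 8.468 kW

P_hyd ≈ 8.47 kW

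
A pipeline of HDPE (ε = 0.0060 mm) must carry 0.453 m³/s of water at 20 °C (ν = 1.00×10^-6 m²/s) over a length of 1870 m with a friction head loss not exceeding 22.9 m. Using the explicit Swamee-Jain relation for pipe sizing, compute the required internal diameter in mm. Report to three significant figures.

D ≈ 440 mm

Swamee-Jain (Type III): D = 0.66·[ε^1.25·(LQ²/(gh_f))^4.75 + ν·Q^9.4·(L/(gh_f))^5.2]^0.04
LQ²/(gh_f) = 1.708; L/(gh_f) = 8.324
Term 1 = ε^1.25·(…)^4.75 = 3.78×10^-6; Term 2 = ν·Q^9.4·(…)^5.2 = 3.57×10^-5
D = 0.66·(3.78×10^-6 + 3.57×10^-5)^0.04 = 0.4400 m = 440 mm
Check: V = 2.98 m/s, Re = 1.31×10^6, f = 0.01148, h_f = 22.1 m ≈ 22.9 m ✓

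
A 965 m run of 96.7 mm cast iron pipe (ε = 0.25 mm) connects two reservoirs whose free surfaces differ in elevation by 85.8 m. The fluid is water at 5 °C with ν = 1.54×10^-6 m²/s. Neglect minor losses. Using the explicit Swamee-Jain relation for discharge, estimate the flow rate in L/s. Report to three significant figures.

Q ≈ 18.7 L/s

Swamee-Jain (Type II): Q = -0.965·√(gD⁵h_f/L)·ln[ε/(3.7D) + √(3.17ν²L/(gD³h_f))]
√(gD⁵h_f/L) = √(9.81·0.0967⁵·85.8/965) = 0.002716
ε/(3.7D) = 6.99×10^-4; √(3.17ν²L/(gD³h_f)) = 9.76×10^-5
Q = -0.965·0.002716·ln(7.964×10^-4) = 0.01870 m³/s
Check: V = 2.55 m/s, Re = 1.60×10^5, f = 0.02623, h_f = 86.5 m ≈ 85.8 m ✓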